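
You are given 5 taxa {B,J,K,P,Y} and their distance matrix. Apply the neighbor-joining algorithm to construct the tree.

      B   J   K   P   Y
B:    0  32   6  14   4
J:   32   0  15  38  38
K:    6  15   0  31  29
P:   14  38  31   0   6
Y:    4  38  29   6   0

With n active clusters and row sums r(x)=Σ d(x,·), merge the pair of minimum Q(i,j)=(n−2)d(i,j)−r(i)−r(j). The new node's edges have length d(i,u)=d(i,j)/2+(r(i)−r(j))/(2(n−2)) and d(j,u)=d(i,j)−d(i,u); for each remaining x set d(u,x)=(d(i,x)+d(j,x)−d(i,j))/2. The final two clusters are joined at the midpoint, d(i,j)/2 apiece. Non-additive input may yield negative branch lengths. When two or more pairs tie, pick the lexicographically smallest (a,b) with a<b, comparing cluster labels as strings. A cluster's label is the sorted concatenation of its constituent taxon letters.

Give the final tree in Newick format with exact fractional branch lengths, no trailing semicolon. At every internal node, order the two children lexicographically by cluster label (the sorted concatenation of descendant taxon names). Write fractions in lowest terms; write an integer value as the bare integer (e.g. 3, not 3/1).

1. join J+K (d=15, Q=-159) ⇒ JK; edges |J|=29/2, |K|=1/2
  updated: d(B,JK)=23/2, d(JK,P)=27, d(JK,Y)=26
2. join B+JK (d=23/2, Q=-71) ⇒ BJK; edges |B|=-3, |JK|=29/2
  updated: d(BJK,P)=59/4, d(BJK,Y)=37/4
3. join BJK+P (d=59/4, Q=-30) ⇒ BJKP; edges |BJK|=9, |P|=23/4
  updated: d(BJKP,Y)=1/4
4. join BJKP+Y (d=1/4) ⇒ BJKPY; edges |BJKP|=1/8, |Y|=1/8
final tree: (((B:-3,(J:29/2,K:1/2):29/2):9,P:23/4):1/8,Y:1/8)
total length: 83/2

(((B:-3,(J:29/2,K:1/2):29/2):9,P:23/4):1/8,Y:1/8)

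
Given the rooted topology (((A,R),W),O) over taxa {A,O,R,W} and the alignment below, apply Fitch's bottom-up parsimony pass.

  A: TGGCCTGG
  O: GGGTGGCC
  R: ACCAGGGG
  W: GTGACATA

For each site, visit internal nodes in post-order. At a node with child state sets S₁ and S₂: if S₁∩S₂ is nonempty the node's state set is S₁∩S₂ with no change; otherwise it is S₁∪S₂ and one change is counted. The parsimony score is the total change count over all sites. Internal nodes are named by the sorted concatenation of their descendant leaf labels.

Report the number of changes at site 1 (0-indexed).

2

AR@0: {T} ∪ {A} = {A,T} (union, +1)
ARW@0: {A,T} ∪ {G} = {A,G,T} (union, +1)
AORW@0: {A,G,T} ∩ {G} = {G} (intersection, +0)
AR@1: {G} ∪ {C} = {C,G} (union, +1)
ARW@1: {C,G} ∪ {T} = {C,G,T} (union, +1)
AORW@1: {C,G,T} ∩ {G} = {G} (intersection, +0)
AR@2: {G} ∪ {C} = {C,G} (union, +1)
ARW@2: {C,G} ∩ {G} = {G} (intersection, +0)
AORW@2: {G} ∩ {G} = {G} (intersection, +0)
AR@3: {C} ∪ {A} = {A,C} (union, +1)
ARW@3: {A,C} ∩ {A} = {A} (intersection, +0)
AORW@3: {A} ∪ {T} = {A,T} (union, +1)
AR@4: {C} ∪ {G} = {C,G} (union, +1)
ARW@4: {C,G} ∩ {C} = {C} (intersection, +0)
AORW@4: {C} ∪ {G} = {C,G} (union, +1)
AR@5: {T} ∪ {G} = {G,T} (union, +1)
ARW@5: {G,T} ∪ {A} = {A,G,T} (union, +1)
AORW@5: {A,G,T} ∩ {G} = {G} (intersection, +0)
AR@6: {G} ∩ {G} = {G} (intersection, +0)
ARW@6: {G} ∪ {T} = {G,T} (union, +1)
AORW@6: {G,T} ∪ {C} = {C,G,T} (union, +1)
AR@7: {G} ∩ {G} = {G} (intersection, +0)
ARW@7: {G} ∪ {A} = {A,G} (union, +1)
AORW@7: {A,G} ∪ {C} = {A,C,G} (union, +1)
per-site changes: [2, 2, 1, 2, 2, 2, 2, 2]; total = 15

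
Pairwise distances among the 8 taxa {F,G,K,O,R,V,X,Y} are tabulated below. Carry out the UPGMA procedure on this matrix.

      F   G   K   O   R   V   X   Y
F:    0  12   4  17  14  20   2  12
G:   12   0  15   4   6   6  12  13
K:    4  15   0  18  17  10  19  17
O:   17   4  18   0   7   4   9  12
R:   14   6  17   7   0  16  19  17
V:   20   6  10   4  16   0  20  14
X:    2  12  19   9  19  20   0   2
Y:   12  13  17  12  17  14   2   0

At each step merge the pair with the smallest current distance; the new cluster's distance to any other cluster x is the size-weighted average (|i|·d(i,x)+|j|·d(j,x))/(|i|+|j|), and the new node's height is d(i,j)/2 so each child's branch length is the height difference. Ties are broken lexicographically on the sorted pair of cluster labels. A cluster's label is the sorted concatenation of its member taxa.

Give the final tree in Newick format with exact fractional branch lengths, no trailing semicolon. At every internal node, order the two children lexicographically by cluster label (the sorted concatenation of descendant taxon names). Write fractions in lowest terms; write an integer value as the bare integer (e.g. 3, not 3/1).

iteration 1: select F,X (d=2); attach at lengths (1, 1); label the merged cluster FX
  updated: d(FX,G)=12, d(FX,K)=23/2, d(FX,O)=13, d(FX,R)=33/2, d(FX,V)=20, d(FX,Y)=7
iteration 2: select G,O (d=4); attach at lengths (2, 2); label the merged cluster GO
  updated: d(FX,GO)=25/2, d(GO,K)=33/2, d(GO,R)=13/2, d(GO,V)=5, d(GO,Y)=25/2
iteration 3: select GO,V (d=5); attach at lengths (1/2, 5/2); label the merged cluster GOV
  updated: d(FX,GOV)=15, d(GOV,K)=43/3, d(GOV,R)=29/3, d(GOV,Y)=13
iteration 4: select FX,Y (d=7); attach at lengths (5/2, 7/2); label the merged cluster FXY
  updated: d(FXY,GOV)=43/3, d(FXY,K)=40/3, d(FXY,R)=50/3
iteration 5: select GOV,R (d=29/3); attach at lengths (7/3, 29/6); label the merged cluster GORV
  updated: d(FXY,GORV)=179/12, d(GORV,K)=15
iteration 6: select FXY,K (d=40/3); attach at lengths (19/6, 20/3); label the merged cluster FKXY
  updated: d(FKXY,GORV)=239/16
iteration 7: select FKXY,GORV (d=239/16); attach at lengths (77/96, 253/96); label the merged cluster FGKORVXY
final tree: ((((F:1,X:1):5/2,Y:7/2):19/6,K:20/3):77/96,(((G:2,O:2):1/2,V:5/2):7/3,R:29/6):253/96)
total length: 567/16

((((F:1,X:1):5/2,Y:7/2):19/6,K:20/3):77/96,(((G:2,O:2):1/2,V:5/2):7/3,R:29/6):253/96)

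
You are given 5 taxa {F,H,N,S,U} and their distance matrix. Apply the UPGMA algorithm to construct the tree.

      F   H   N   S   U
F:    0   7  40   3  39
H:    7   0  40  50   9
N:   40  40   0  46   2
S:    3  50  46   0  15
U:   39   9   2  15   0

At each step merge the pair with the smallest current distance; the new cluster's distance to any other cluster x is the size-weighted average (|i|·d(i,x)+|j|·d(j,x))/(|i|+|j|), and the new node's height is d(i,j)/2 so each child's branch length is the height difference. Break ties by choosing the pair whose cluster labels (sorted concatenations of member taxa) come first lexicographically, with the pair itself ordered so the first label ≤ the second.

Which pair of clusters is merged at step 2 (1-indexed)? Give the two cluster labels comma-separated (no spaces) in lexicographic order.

F,S

step 1: merge (N,U) at d=2; branch lengths N→1, U→1; new cluster NU
  updated: d(F,NU)=79/2, d(H,NU)=49/2, d(NU,S)=61/2
step 2: merge (F,S) at d=3; branch lengths F→3/2, S→3/2; new cluster FS
  updated: d(FS,H)=57/2, d(FS,NU)=35
step 3: merge (H,NU) at d=49/2; branch lengths H→49/4, NU→45/4; new cluster HNU
  updated: d(FS,HNU)=197/6
step 4: merge (FS,HNU) at d=197/6; branch lengths FS→179/12, HNU→25/6; new cluster FHNSU
final tree: ((F:3/2,S:3/2):179/12,(H:49/4,(N:1,U:1):45/4):25/6)
total length: 571/12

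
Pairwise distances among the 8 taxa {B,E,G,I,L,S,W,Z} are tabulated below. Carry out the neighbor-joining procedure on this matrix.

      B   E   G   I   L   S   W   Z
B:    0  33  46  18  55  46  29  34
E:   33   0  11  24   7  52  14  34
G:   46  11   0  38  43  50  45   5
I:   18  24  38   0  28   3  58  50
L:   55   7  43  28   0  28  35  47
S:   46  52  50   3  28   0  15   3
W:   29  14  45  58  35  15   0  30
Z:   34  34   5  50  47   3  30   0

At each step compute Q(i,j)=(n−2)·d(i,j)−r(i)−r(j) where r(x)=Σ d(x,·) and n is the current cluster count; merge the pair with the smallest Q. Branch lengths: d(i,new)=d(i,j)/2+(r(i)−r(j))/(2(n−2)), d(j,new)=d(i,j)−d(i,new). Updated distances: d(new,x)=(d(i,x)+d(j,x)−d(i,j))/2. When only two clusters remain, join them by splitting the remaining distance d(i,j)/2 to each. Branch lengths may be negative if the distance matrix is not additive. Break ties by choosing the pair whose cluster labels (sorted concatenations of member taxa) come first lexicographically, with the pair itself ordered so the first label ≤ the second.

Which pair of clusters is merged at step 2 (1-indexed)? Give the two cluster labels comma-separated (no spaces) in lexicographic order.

step 1: merge (G,Z) at d=5, Q=-411; branch lengths G→65/12, Z→-5/12; new cluster GZ
  updated: d(B,GZ)=75/2, d(E,GZ)=20, d(GZ,I)=83/2, d(GZ,L)=85/2, d(GZ,S)=24, d(GZ,W)=35
step 2: merge (I,S) at d=3, Q=-651/2; branch lengths I→39/20, S→21/20; new cluster IS
  updated: d(B,IS)=61/2, d(E,IS)=73/2, d(GZ,IS)=125/4, d(IS,L)=53/2, d(IS,W)=35
step 3: merge (E,L) at d=7, Q=-497/2; branch lengths E→-55/16, L→167/16; new cluster EL
  updated: d(B,EL)=81/2, d(EL,GZ)=111/4, d(EL,IS)=28, d(EL,W)=21
step 4: merge (EL,W) at d=21, Q=-697/4; branch lengths EL→241/24, W→263/24; new cluster ELW
  updated: d(B,ELW)=97/4, d(ELW,GZ)=167/8, d(ELW,IS)=21
step 5: merge (B,IS) at d=61/2, Q=-114; branch lengths B→141/8, IS→103/8; new cluster BIS
  updated: d(BIS,ELW)=59/8, d(BIS,GZ)=153/8
step 6: merge (BIS,ELW) at d=59/8, Q=-379/8; branch lengths BIS→45/16, ELW→73/16; new cluster BEILSW
  updated: d(BEILSW,GZ)=261/16
step 7: merge (BEILSW,GZ) at d=261/16; branch lengths BEILSW→261/32, GZ→261/32; new cluster BEGILSWZ
final tree: (((B:141/8,(I:39/20,S:21/20):103/8):45/16,((E:-55/16,L:167/16):241/24,W:263/24):73/16):261/32,(G:65/12,Z:-5/12):261/32)
total length: 1443/16

I,S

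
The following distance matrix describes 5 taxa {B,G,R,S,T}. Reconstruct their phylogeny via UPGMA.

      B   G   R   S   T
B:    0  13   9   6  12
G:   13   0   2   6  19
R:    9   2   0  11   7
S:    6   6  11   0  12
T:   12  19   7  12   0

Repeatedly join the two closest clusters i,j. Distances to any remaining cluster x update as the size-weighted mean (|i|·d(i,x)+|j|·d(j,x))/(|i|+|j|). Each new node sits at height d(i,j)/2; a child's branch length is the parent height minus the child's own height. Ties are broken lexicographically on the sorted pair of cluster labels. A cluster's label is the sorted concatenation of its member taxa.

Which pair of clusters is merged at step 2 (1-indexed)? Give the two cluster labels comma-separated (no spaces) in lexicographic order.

step 1: merge (G,R) at d=2; branch lengths G→1, R→1; new cluster GR
  updated: d(B,GR)=11, d(GR,S)=17/2, d(GR,T)=13
step 2: merge (B,S) at d=6; branch lengths B→3, S→3; new cluster BS
  updated: d(BS,GR)=39/4, d(BS,T)=12
step 3: merge (BS,GR) at d=39/4; branch lengths BS→15/8, GR→31/8; new cluster BGRS
  updated: d(BGRS,T)=25/2
step 4: merge (BGRS,T) at d=25/2; branch lengths BGRS→11/8, T→25/4; new cluster BGRST
final tree: (((B:3,S:3):15/8,(G:1,R:1):31/8):11/8,T:25/4)
total length: 171/8

B,S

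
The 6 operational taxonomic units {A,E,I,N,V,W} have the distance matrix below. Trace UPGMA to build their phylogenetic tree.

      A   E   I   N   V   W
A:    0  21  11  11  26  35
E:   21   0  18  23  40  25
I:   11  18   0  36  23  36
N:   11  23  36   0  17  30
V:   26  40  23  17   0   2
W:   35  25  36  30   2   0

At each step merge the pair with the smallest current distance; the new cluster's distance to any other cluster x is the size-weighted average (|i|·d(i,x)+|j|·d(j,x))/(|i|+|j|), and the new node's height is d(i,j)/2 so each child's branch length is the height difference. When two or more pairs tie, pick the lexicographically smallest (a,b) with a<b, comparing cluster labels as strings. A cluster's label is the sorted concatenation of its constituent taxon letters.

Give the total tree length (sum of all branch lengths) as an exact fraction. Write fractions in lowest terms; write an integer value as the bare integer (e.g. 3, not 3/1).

683/12

step 1: merge (V,W) at d=2; branch lengths V→1, W→1; new cluster VW
  updated: d(A,VW)=61/2, d(E,VW)=65/2, d(I,VW)=59/2, d(N,VW)=47/2
step 2: merge (A,I) at d=11; branch lengths A→11/2, I→11/2; new cluster AI
  updated: d(AI,E)=39/2, d(AI,N)=47/2, d(AI,VW)=30
step 3: merge (AI,E) at d=39/2; branch lengths AI→17/4, E→39/4; new cluster AEI
  updated: d(AEI,N)=70/3, d(AEI,VW)=185/6
step 4: merge (AEI,N) at d=70/3; branch lengths AEI→23/12, N→35/3; new cluster AEIN
  updated: d(AEIN,VW)=29
step 5: merge (AEIN,VW) at d=29; branch lengths AEIN→17/6, VW→27/2; new cluster AEINVW
final tree: ((((A:11/2,I:11/2):17/4,E:39/4):23/12,N:35/3):17/6,(V:1,W:1):27/2)
total length: 683/12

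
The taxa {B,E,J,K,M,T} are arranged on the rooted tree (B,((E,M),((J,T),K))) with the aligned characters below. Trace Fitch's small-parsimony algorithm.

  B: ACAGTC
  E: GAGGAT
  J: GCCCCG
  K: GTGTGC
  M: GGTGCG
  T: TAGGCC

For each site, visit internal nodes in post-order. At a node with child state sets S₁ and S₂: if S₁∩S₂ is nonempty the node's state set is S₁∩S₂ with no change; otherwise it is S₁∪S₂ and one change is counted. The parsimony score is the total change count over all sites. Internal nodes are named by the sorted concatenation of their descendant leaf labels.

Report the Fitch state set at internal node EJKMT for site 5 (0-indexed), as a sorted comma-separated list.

[col 0] EM: children E:{G}, M:{G} ∩→ {G}; cost 0
[col 0] JT: children J:{G}, T:{T} ∪→ {G,T}; cost 1
[col 0] JKT: children JT:{G,T}, K:{G} ∩→ {G}; cost 0
[col 0] EJKMT: children EM:{G}, JKT:{G} ∩→ {G}; cost 0
[col 0] BEJKMT: children B:{A}, EJKMT:{G} ∪→ {A,G}; cost 1
[col 1] EM: children E:{A}, M:{G} ∪→ {A,G}; cost 1
[col 1] JT: children J:{C}, T:{A} ∪→ {A,C}; cost 1
[col 1] JKT: children JT:{A,C}, K:{T} ∪→ {A,C,T}; cost 1
[col 1] EJKMT: children EM:{A,G}, JKT:{A,C,T} ∩→ {A}; cost 0
[col 1] BEJKMT: children B:{C}, EJKMT:{A} ∪→ {A,C}; cost 1
[col 2] EM: children E:{G}, M:{T} ∪→ {G,T}; cost 1
[col 2] JT: children J:{C}, T:{G} ∪→ {C,G}; cost 1
[col 2] JKT: children JT:{C,G}, K:{G} ∩→ {G}; cost 0
[col 2] EJKMT: children EM:{G,T}, JKT:{G} ∩→ {G}; cost 0
[col 2] BEJKMT: children B:{A}, EJKMT:{G} ∪→ {A,G}; cost 1
[col 3] EM: children E:{G}, M:{G} ∩→ {G}; cost 0
[col 3] JT: children J:{C}, T:{G} ∪→ {C,G}; cost 1
[col 3] JKT: children JT:{C,G}, K:{T} ∪→ {C,G,T}; cost 1
[col 3] EJKMT: children EM:{G}, JKT:{C,G,T} ∩→ {G}; cost 0
[col 3] BEJKMT: children B:{G}, EJKMT:{G} ∩→ {G}; cost 0
[col 4] EM: children E:{A}, M:{C} ∪→ {A,C}; cost 1
[col 4] JT: children J:{C}, T:{C} ∩→ {C}; cost 0
[col 4] JKT: children JT:{C}, K:{G} ∪→ {C,G}; cost 1
[col 4] EJKMT: children EM:{A,C}, JKT:{C,G} ∩→ {C}; cost 0
[col 4] BEJKMT: children B:{T}, EJKMT:{C} ∪→ {C,T}; cost 1
[col 5] EM: children E:{T}, M:{G} ∪→ {G,T}; cost 1
[col 5] JT: children J:{G}, T:{C} ∪→ {C,G}; cost 1
[col 5] JKT: children JT:{C,G}, K:{C} ∩→ {C}; cost 0
[col 5] EJKMT: children EM:{G,T}, JKT:{C} ∪→ {C,G,T}; cost 1
[col 5] BEJKMT: children B:{C}, EJKMT:{C,G,T} ∩→ {C}; cost 0
per-site changes: [2, 4, 3, 2, 3, 3]; total = 17

C,G,T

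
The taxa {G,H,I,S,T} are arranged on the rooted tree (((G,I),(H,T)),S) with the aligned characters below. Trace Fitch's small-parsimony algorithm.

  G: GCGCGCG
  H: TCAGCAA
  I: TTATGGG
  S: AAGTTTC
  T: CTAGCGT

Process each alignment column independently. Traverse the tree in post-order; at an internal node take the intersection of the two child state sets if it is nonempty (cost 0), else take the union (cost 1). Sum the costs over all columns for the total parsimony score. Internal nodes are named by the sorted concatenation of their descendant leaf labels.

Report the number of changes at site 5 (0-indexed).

3

GI@0: {G} ∪ {T} = {G,T} (union, +1)
HT@0: {T} ∪ {C} = {C,T} (union, +1)
GHIT@0: {G,T} ∩ {C,T} = {T} (intersection, +0)
GHIST@0: {T} ∪ {A} = {A,T} (union, +1)
GI@1: {C} ∪ {T} = {C,T} (union, +1)
HT@1: {C} ∪ {T} = {C,T} (union, +1)
GHIT@1: {C,T} ∩ {C,T} = {C,T} (intersection, +0)
GHIST@1: {C,T} ∪ {A} = {A,C,T} (union, +1)
GI@2: {G} ∪ {A} = {A,G} (union, +1)
HT@2: {A} ∩ {A} = {A} (intersection, +0)
GHIT@2: {A,G} ∩ {A} = {A} (intersection, +0)
GHIST@2: {A} ∪ {G} = {A,G} (union, +1)
GI@3: {C} ∪ {T} = {C,T} (union, +1)
HT@3: {G} ∩ {G} = {G} (intersection, +0)
GHIT@3: {C,T} ∪ {G} = {C,G,T} (union, +1)
GHIST@3: {C,G,T} ∩ {T} = {T} (intersection, +0)
GI@4: {G} ∩ {G} = {G} (intersection, +0)
HT@4: {C} ∩ {C} = {C} (intersection, +0)
GHIT@4: {G} ∪ {C} = {C,G} (union, +1)
GHIST@4: {C,G} ∪ {T} = {C,G,T} (union, +1)
GI@5: {C} ∪ {G} = {C,G} (union, +1)
HT@5: {A} ∪ {G} = {A,G} (union, +1)
GHIT@5: {C,G} ∩ {A,G} = {G} (intersection, +0)
GHIST@5: {G} ∪ {T} = {G,T} (union, +1)
GI@6: {G} ∩ {G} = {G} (intersection, +0)
HT@6: {A} ∪ {T} = {A,T} (union, +1)
GHIT@6: {G} ∪ {A,T} = {A,G,T} (union, +1)
GHIST@6: {A,G,T} ∪ {C} = {A,C,G,T} (union, +1)
per-site changes: [3, 3, 2, 2, 2, 3, 3]; total = 18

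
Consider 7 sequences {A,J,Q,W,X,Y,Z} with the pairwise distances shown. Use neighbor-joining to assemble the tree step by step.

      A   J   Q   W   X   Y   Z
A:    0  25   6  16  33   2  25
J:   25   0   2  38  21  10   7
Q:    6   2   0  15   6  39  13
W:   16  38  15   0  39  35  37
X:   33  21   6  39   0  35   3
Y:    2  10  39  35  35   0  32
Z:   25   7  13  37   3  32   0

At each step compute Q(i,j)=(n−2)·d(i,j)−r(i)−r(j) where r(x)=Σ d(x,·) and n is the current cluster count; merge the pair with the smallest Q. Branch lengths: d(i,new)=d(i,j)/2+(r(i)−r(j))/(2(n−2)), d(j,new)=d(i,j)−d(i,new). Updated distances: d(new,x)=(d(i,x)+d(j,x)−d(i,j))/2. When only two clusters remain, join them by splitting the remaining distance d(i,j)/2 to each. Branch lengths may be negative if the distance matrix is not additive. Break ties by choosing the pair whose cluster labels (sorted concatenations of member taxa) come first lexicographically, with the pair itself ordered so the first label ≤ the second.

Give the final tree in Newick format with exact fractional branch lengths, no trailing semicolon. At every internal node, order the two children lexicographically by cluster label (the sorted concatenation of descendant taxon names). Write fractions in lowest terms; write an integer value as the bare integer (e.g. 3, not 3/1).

(((((A:-18/5,Y:28/5):135/16,W:257/16):299/32,Q:-107/32):67/32,J:109/32):291/64,(X:79/24,Z:-7/24):291/64)

step 1: merge (A,Y) at d=2, Q=-250; branch lengths A→-18/5, Y→28/5; new cluster AY
  updated: d(AY,J)=33/2, d(AY,Q)=43/2, d(AY,W)=49/2, d(AY,X)=33, d(AY,Z)=55/2
step 2: merge (AY,W) at d=49/2, Q=-357/2; branch lengths AY→135/16, W→257/16; new cluster AWY
  updated: d(AWY,J)=15, d(AWY,Q)=6, d(AWY,X)=95/4, d(AWY,Z)=20
step 3: merge (X,Z) at d=3, Q=-351/4; branch lengths X→79/24, Z→-7/24; new cluster XZ
  updated: d(AWY,XZ)=163/8, d(J,XZ)=25/2, d(Q,XZ)=8
step 4: merge (AWY,Q) at d=6, Q=-363/8; branch lengths AWY→299/32, Q→-107/32; new cluster AQWY
  updated: d(AQWY,J)=11/2, d(AQWY,XZ)=179/16
step 5: merge (AQWY,J) at d=11/2, Q=-467/16; branch lengths AQWY→67/32, J→109/32; new cluster AJQWY
  updated: d(AJQWY,XZ)=291/32
step 6: merge (AJQWY,XZ) at d=291/32; branch lengths AJQWY→291/64, XZ→291/64; new cluster AJQWXYZ
final tree: (((((A:-18/5,Y:28/5):135/16,W:257/16):299/32,Q:-107/32):67/32,J:109/32):291/64,(X:79/24,Z:-7/24):291/64)
total length: 1603/32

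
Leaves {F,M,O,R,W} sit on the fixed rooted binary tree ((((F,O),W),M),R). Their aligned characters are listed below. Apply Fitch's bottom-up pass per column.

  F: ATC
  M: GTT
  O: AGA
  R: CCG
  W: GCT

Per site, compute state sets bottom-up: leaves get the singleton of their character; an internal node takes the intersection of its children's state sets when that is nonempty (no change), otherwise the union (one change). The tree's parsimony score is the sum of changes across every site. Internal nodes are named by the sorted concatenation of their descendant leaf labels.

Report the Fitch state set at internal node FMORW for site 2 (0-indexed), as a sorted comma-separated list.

FO@0: {A} ∩ {A} = {A} (intersection, +0)
FOW@0: {A} ∪ {G} = {A,G} (union, +1)
FMOW@0: {A,G} ∩ {G} = {G} (intersection, +0)
FMORW@0: {G} ∪ {C} = {C,G} (union, +1)
FO@1: {T} ∪ {G} = {G,T} (union, +1)
FOW@1: {G,T} ∪ {C} = {C,G,T} (union, +1)
FMOW@1: {C,G,T} ∩ {T} = {T} (intersection, +0)
FMORW@1: {T} ∪ {C} = {C,T} (union, +1)
FO@2: {C} ∪ {A} = {A,C} (union, +1)
FOW@2: {A,C} ∪ {T} = {A,C,T} (union, +1)
FMOW@2: {A,C,T} ∩ {T} = {T} (intersection, +0)
FMORW@2: {T} ∪ {G} = {G,T} (union, +1)
per-site changes: [2, 3, 3]; total = 8

G,T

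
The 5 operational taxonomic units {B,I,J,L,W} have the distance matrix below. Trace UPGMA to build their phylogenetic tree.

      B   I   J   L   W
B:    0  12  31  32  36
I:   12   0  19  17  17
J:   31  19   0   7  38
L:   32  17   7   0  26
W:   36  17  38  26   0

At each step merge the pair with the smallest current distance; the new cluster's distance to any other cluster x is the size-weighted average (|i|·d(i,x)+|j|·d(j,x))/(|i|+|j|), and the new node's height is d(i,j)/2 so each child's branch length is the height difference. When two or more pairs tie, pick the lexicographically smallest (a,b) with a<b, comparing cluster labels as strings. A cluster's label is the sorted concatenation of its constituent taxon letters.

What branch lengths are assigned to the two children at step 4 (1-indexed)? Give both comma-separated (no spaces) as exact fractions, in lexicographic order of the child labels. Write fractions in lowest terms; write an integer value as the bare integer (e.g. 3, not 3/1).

iteration 1: select J,L (d=7); attach at lengths (7/2, 7/2); label the merged cluster JL
  updated: d(B,JL)=63/2, d(I,JL)=18, d(JL,W)=32
iteration 2: select B,I (d=12); attach at lengths (6, 6); label the merged cluster BI
  updated: d(BI,JL)=99/4, d(BI,W)=53/2
iteration 3: select BI,JL (d=99/4); attach at lengths (51/8, 71/8); label the merged cluster BIJL
  updated: d(BIJL,W)=117/4
iteration 4: select BIJL,W (d=117/4); attach at lengths (9/4, 117/8); label the merged cluster BIJLW
final tree: (((B:6,I:6):51/8,(J:7/2,L:7/2):71/8):9/4,W:117/8)
total length: 409/8

9/4,117/8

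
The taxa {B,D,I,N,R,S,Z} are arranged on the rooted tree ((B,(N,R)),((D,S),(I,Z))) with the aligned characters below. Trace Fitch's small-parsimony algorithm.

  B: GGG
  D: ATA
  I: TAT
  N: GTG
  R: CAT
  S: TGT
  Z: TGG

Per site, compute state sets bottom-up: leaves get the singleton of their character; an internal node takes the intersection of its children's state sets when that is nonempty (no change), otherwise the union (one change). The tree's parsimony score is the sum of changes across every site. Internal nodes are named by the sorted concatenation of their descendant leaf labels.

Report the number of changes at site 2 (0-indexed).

site 0, node NR: N={G} ∪ R={C} → {C,G} (+1)
site 0, node BNR: B={G} ∩ NR={C,G} → {G} (+0)
site 0, node DS: D={A} ∪ S={T} → {A,T} (+1)
site 0, node IZ: I={T} ∩ Z={T} → {T} (+0)
site 0, node DISZ: DS={A,T} ∩ IZ={T} → {T} (+0)
site 0, node BDINRSZ: BNR={G} ∪ DISZ={T} → {G,T} (+1)
site 1, node NR: N={T} ∪ R={A} → {A,T} (+1)
site 1, node BNR: B={G} ∪ NR={A,T} → {A,G,T} (+1)
site 1, node DS: D={T} ∪ S={G} → {G,T} (+1)
site 1, node IZ: I={A} ∪ Z={G} → {A,G} (+1)
site 1, node DISZ: DS={G,T} ∩ IZ={A,G} → {G} (+0)
site 1, node BDINRSZ: BNR={A,G,T} ∩ DISZ={G} → {G} (+0)
site 2, node NR: N={G} ∪ R={T} → {G,T} (+1)
site 2, node BNR: B={G} ∩ NR={G,T} → {G} (+0)
site 2, node DS: D={A} ∪ S={T} → {A,T} (+1)
site 2, node IZ: I={T} ∪ Z={G} → {G,T} (+1)
site 2, node DISZ: DS={A,T} ∩ IZ={G,T} → {T} (+0)
site 2, node BDINRSZ: BNR={G} ∪ DISZ={T} → {G,T} (+1)
per-site changes: [3, 4, 4]; total = 11

4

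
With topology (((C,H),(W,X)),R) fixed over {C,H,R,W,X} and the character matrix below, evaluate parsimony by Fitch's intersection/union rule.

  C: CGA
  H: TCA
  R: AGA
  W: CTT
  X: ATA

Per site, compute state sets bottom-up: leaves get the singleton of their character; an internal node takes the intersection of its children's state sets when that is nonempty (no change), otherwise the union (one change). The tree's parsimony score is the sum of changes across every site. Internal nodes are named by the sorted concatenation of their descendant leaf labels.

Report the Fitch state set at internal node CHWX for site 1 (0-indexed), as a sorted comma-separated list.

C,G,T

[col 0] CH: children C:{C}, H:{T} ∪→ {C,T}; cost 1
[col 0] WX: children W:{C}, X:{A} ∪→ {A,C}; cost 1
[col 0] CHWX: children CH:{C,T}, WX:{A,C} ∩→ {C}; cost 0
[col 0] CHRWX: children CHWX:{C}, R:{A} ∪→ {A,C}; cost 1
[col 1] CH: children C:{G}, H:{C} ∪→ {C,G}; cost 1
[col 1] WX: children W:{T}, X:{T} ∩→ {T}; cost 0
[col 1] CHWX: children CH:{C,G}, WX:{T} ∪→ {C,G,T}; cost 1
[col 1] CHRWX: children CHWX:{C,G,T}, R:{G} ∩→ {G}; cost 0
[col 2] CH: children C:{A}, H:{A} ∩→ {A}; cost 0
[col 2] WX: children W:{T}, X:{A} ∪→ {A,T}; cost 1
[col 2] CHWX: children CH:{A}, WX:{A,T} ∩→ {A}; cost 0
[col 2] CHRWX: children CHWX:{A}, R:{A} ∩→ {A}; cost 0
per-site changes: [3, 2, 1]; total = 6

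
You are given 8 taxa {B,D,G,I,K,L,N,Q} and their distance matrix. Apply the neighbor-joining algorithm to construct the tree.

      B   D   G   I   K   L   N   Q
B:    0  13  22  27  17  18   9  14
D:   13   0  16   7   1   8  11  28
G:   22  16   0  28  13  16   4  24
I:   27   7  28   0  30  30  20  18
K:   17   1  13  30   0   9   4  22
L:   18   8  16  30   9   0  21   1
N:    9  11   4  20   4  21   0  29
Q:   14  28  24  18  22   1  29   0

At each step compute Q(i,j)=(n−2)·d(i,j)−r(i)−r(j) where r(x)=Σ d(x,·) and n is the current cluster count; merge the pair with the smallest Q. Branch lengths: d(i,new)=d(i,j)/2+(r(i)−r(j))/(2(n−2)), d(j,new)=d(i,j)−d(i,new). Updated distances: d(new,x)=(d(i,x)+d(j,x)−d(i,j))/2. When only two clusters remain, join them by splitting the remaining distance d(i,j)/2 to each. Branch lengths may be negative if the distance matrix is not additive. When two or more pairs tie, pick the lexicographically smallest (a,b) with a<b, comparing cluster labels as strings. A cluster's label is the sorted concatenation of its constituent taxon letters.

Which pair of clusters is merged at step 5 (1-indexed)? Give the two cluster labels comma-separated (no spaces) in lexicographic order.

B,LQ

step 1: merge (L,Q) at d=1, Q=-233; branch lengths L→-9/4, Q→13/4; new cluster LQ
  updated: d(B,LQ)=31/2, d(D,LQ)=35/2, d(G,LQ)=39/2, d(I,LQ)=47/2, d(K,LQ)=15, d(LQ,N)=49/2
step 2: merge (D,I) at d=7, Q=-166; branch lengths D→-7/2, I→21/2; new cluster DI
  updated: d(B,DI)=33/2, d(DI,G)=37/2, d(DI,K)=12, d(DI,LQ)=17, d(DI,N)=12
step 3: merge (G,N) at d=4, Q=-229/2; branch lengths G→79/16, N→-15/16; new cluster GN
  updated: d(B,GN)=27/2, d(DI,GN)=53/4, d(GN,K)=13/2, d(GN,LQ)=20
step 4: merge (GN,K) at d=13/2, Q=-337/4; branch lengths GN→89/24, K→67/24; new cluster GKN
  updated: d(B,GKN)=12, d(DI,GKN)=75/8, d(GKN,LQ)=57/4
step 5: merge (B,LQ) at d=31/2, Q=-239/4; branch lengths B→113/16, LQ→135/16; new cluster BLQ
  updated: d(BLQ,DI)=9, d(BLQ,GKN)=43/8
step 6: merge (BLQ,DI) at d=9, Q=-95/4; branch lengths BLQ→5/2, DI→13/2; new cluster BDILQ
  updated: d(BDILQ,GKN)=23/8
step 7: merge (BDILQ,GKN) at d=23/8; branch lengths BDILQ→23/16, GKN→23/16; new cluster BDGIKLNQ
final tree: (((B:113/16,(L:-9/4,Q:13/4):135/16):5/2,(D:-7/2,I:21/2):13/2):23/16,((G:79/16,N:-15/16):89/24,K:67/24):23/16)
total length: 367/8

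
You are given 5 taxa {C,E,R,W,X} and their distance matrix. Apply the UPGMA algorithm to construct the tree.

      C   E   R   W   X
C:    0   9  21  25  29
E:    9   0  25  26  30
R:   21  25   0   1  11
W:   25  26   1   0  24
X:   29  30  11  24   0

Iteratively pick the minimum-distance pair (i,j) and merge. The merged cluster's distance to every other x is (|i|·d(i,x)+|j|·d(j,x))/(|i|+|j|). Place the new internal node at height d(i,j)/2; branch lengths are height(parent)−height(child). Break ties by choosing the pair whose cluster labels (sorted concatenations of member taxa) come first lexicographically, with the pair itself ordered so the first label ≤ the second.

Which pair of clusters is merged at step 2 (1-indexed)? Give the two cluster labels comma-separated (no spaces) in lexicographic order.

step 1: merge (R,W) at d=1; branch lengths R→1/2, W→1/2; new cluster RW
  updated: d(C,RW)=23, d(E,RW)=51/2, d(RW,X)=35/2
step 2: merge (C,E) at d=9; branch lengths C→9/2, E→9/2; new cluster CE
  updated: d(CE,RW)=97/4, d(CE,X)=59/2
step 3: merge (RW,X) at d=35/2; branch lengths RW→33/4, X→35/4; new cluster RWX
  updated: d(CE,RWX)=26
step 4: merge (CE,RWX) at d=26; branch lengths CE→17/2, RWX→17/4; new cluster CERWX
final tree: ((C:9/2,E:9/2):17/2,((R:1/2,W:1/2):33/4,X:35/4):17/4)
total length: 159/4

C,E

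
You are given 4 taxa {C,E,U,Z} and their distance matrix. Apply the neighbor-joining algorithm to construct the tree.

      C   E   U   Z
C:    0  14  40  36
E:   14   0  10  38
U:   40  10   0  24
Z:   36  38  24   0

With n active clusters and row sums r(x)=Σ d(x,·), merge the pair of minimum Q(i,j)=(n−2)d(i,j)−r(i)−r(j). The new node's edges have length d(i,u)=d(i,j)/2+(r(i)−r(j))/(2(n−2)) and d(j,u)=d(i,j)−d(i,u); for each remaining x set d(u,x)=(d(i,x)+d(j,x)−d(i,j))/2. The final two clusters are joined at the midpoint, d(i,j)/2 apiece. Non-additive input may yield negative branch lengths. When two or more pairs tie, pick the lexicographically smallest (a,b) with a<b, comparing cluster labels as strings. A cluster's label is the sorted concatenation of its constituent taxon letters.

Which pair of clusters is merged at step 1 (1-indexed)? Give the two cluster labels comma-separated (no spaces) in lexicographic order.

C,E

1. join C+E (d=14, Q=-124) ⇒ CE; edges |C|=14, |E|=0
  updated: d(CE,U)=18, d(CE,Z)=30
2. join CE+U (d=18, Q=-72) ⇒ CEU; edges |CE|=12, |U|=6
  updated: d(CEU,Z)=18
3. join CEU+Z (d=18) ⇒ CEUZ; edges |CEU|=9, |Z|=9
final tree: (((C:14,E:0):12,U:6):9,Z:9)
total length: 50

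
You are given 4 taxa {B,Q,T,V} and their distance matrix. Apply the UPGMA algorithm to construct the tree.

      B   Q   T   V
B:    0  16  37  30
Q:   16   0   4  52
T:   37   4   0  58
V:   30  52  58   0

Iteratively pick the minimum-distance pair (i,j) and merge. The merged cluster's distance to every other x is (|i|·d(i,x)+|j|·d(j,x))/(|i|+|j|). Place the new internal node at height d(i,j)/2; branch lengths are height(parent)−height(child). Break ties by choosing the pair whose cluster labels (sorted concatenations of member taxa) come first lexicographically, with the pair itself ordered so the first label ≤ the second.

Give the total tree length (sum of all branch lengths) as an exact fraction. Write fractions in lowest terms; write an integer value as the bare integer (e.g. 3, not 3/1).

iteration 1: select Q,T (d=4); attach at lengths (2, 2); label the merged cluster QT
  updated: d(B,QT)=53/2, d(QT,V)=55
iteration 2: select B,QT (d=53/2); attach at lengths (53/4, 45/4); label the merged cluster BQT
  updated: d(BQT,V)=140/3
iteration 3: select BQT,V (d=140/3); attach at lengths (121/12, 70/3); label the merged cluster BQTV
final tree: ((B:53/4,(Q:2,T:2):45/4):121/12,V:70/3)
total length: 743/12

743/12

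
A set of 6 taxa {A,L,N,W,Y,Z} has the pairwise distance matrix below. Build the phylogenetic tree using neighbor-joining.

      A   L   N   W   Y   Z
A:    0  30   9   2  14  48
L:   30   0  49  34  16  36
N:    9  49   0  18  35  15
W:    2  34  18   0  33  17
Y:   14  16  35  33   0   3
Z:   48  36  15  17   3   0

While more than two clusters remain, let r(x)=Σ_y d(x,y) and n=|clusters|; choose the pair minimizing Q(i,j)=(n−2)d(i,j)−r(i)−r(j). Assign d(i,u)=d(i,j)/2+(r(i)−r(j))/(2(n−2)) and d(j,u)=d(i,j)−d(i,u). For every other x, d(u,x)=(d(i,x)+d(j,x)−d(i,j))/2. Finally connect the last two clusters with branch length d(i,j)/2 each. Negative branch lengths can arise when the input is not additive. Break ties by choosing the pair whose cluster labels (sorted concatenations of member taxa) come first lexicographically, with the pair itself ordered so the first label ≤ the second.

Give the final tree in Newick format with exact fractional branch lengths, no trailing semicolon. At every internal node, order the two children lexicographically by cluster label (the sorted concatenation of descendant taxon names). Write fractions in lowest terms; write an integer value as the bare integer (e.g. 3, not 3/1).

(((A:-9/8,N:81/8):21/8,(L:55/3,(Y:-3/4,Z:15/4):37/6):109/8):23/16,W:23/16)

step 1: merge (Y,Z) at d=3, Q=-208; branch lengths Y→-3/4, Z→15/4; new cluster YZ
  updated: d(A,YZ)=59/2, d(L,YZ)=49/2, d(N,YZ)=47/2, d(W,YZ)=47/2
step 2: merge (L,YZ) at d=49/2, Q=-165; branch lengths L→55/3, YZ→37/6; new cluster LYZ
  updated: d(A,LYZ)=35/2, d(LYZ,N)=24, d(LYZ,W)=33/2
step 3: merge (A,N) at d=9, Q=-123/2; branch lengths A→-9/8, N→81/8; new cluster AN
  updated: d(AN,LYZ)=65/4, d(AN,W)=11/2
step 4: merge (AN,LYZ) at d=65/4, Q=-153/4; branch lengths AN→21/8, LYZ→109/8; new cluster ALNYZ
  updated: d(ALNYZ,W)=23/8
step 5: merge (ALNYZ,W) at d=23/8; branch lengths ALNYZ→23/16, W→23/16; new cluster ALNWYZ
final tree: (((A:-9/8,N:81/8):21/8,(L:55/3,(Y:-3/4,Z:15/4):37/6):109/8):23/16,W:23/16)
total length: 445/8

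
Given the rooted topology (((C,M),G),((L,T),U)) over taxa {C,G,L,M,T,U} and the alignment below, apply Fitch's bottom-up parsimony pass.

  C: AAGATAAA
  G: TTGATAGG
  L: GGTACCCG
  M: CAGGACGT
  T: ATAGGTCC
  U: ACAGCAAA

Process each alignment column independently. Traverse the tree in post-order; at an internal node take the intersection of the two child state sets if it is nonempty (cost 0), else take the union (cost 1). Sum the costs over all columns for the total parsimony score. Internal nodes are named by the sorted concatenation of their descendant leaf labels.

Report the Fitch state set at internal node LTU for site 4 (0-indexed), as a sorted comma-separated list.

site 0, node CM: C={A} ∪ M={C} → {A,C} (+1)
site 0, node CGM: CM={A,C} ∪ G={T} → {A,C,T} (+1)
site 0, node LT: L={G} ∪ T={A} → {A,G} (+1)
site 0, node LTU: LT={A,G} ∩ U={A} → {A} (+0)
site 0, node CGLMTU: CGM={A,C,T} ∩ LTU={A} → {A} (+0)
site 1, node CM: C={A} ∩ M={A} → {A} (+0)
site 1, node CGM: CM={A} ∪ G={T} → {A,T} (+1)
site 1, node LT: L={G} ∪ T={T} → {G,T} (+1)
site 1, node LTU: LT={G,T} ∪ U={C} → {C,G,T} (+1)
site 1, node CGLMTU: CGM={A,T} ∩ LTU={C,G,T} → {T} (+0)
site 2, node CM: C={G} ∩ M={G} → {G} (+0)
site 2, node CGM: CM={G} ∩ G={G} → {G} (+0)
site 2, node LT: L={T} ∪ T={A} → {A,T} (+1)
site 2, node LTU: LT={A,T} ∩ U={A} → {A} (+0)
site 2, node CGLMTU: CGM={G} ∪ LTU={A} → {A,G} (+1)
site 3, node CM: C={A} ∪ M={G} → {A,G} (+1)
site 3, node CGM: CM={A,G} ∩ G={A} → {A} (+0)
site 3, node LT: L={A} ∪ T={G} → {A,G} (+1)
site 3, node LTU: LT={A,G} ∩ U={G} → {G} (+0)
site 3, node CGLMTU: CGM={A} ∪ LTU={G} → {A,G} (+1)
site 4, node CM: C={T} ∪ M={A} → {A,T} (+1)
site 4, node CGM: CM={A,T} ∩ G={T} → {T} (+0)
site 4, node LT: L={C} ∪ T={G} → {C,G} (+1)
site 4, node LTU: LT={C,G} ∩ U={C} → {C} (+0)
site 4, node CGLMTU: CGM={T} ∪ LTU={C} → {C,T} (+1)
site 5, node CM: C={A} ∪ M={C} → {A,C} (+1)
site 5, node CGM: CM={A,C} ∩ G={A} → {A} (+0)
site 5, node LT: L={C} ∪ T={T} → {C,T} (+1)
site 5, node LTU: LT={C,T} ∪ U={A} → {A,C,T} (+1)
site 5, node CGLMTU: CGM={A} ∩ LTU={A,C,T} → {A} (+0)
site 6, node CM: C={A} ∪ M={G} → {A,G} (+1)
site 6, node CGM: CM={A,G} ∩ G={G} → {G} (+0)
site 6, node LT: L={C} ∩ T={C} → {C} (+0)
site 6, node LTU: LT={C} ∪ U={A} → {A,C} (+1)
site 6, node CGLMTU: CGM={G} ∪ LTU={A,C} → {A,C,G} (+1)
site 7, node CM: C={A} ∪ M={T} → {A,T} (+1)
site 7, node CGM: CM={A,T} ∪ G={G} → {A,G,T} (+1)
site 7, node LT: L={G} ∪ T={C} → {C,G} (+1)
site 7, node LTU: LT={C,G} ∪ U={A} → {A,C,G} (+1)
site 7, node CGLMTU: CGM={A,G,T} ∩ LTU={A,C,G} → {A,G} (+0)
per-site changes: [3, 3, 2, 3, 3, 3, 3, 4]; total = 24

C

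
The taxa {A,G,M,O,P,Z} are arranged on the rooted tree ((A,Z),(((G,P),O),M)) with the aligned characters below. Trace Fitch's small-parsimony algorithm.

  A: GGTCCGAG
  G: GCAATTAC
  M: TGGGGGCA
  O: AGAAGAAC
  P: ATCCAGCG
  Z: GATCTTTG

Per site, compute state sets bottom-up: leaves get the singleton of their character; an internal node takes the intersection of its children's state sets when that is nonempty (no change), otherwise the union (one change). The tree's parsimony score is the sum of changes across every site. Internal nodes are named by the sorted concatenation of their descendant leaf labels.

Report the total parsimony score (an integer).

[col 0] AZ: children A:{G}, Z:{G} ∩→ {G}; cost 0
[col 0] GP: children G:{G}, P:{A} ∪→ {A,G}; cost 1
[col 0] GOP: children GP:{A,G}, O:{A} ∩→ {A}; cost 0
[col 0] GMOP: children GOP:{A}, M:{T} ∪→ {A,T}; cost 1
[col 0] AGMOPZ: children AZ:{G}, GMOP:{A,T} ∪→ {A,G,T}; cost 1
[col 1] AZ: children A:{G}, Z:{A} ∪→ {A,G}; cost 1
[col 1] GP: children G:{C}, P:{T} ∪→ {C,T}; cost 1
[col 1] GOP: children GP:{C,T}, O:{G} ∪→ {C,G,T}; cost 1
[col 1] GMOP: children GOP:{C,G,T}, M:{G} ∩→ {G}; cost 0
[col 1] AGMOPZ: children AZ:{A,G}, GMOP:{G} ∩→ {G}; cost 0
[col 2] AZ: children A:{T}, Z:{T} ∩→ {T}; cost 0
[col 2] GP: children G:{A}, P:{C} ∪→ {A,C}; cost 1
[col 2] GOP: children GP:{A,C}, O:{A} ∩→ {A}; cost 0
[col 2] GMOP: children GOP:{A}, M:{G} ∪→ {A,G}; cost 1
[col 2] AGMOPZ: children AZ:{T}, GMOP:{A,G} ∪→ {A,G,T}; cost 1
[col 3] AZ: children A:{C}, Z:{C} ∩→ {C}; cost 0
[col 3] GP: children G:{A}, P:{C} ∪→ {A,C}; cost 1
[col 3] GOP: children GP:{A,C}, O:{A} ∩→ {A}; cost 0
[col 3] GMOP: children GOP:{A}, M:{G} ∪→ {A,G}; cost 1
[col 3] AGMOPZ: children AZ:{C}, GMOP:{A,G} ∪→ {A,C,G}; cost 1
[col 4] AZ: children A:{C}, Z:{T} ∪→ {C,T}; cost 1
[col 4] GP: children G:{T}, P:{A} ∪→ {A,T}; cost 1
[col 4] GOP: children GP:{A,T}, O:{G} ∪→ {A,G,T}; cost 1
[col 4] GMOP: children GOP:{A,G,T}, M:{G} ∩→ {G}; cost 0
[col 4] AGMOPZ: children AZ:{C,T}, GMOP:{G} ∪→ {C,G,T}; cost 1
[col 5] AZ: children A:{G}, Z:{T} ∪→ {G,T}; cost 1
[col 5] GP: children G:{T}, P:{G} ∪→ {G,T}; cost 1
[col 5] GOP: children GP:{G,T}, O:{A} ∪→ {A,G,T}; cost 1
[col 5] GMOP: children GOP:{A,G,T}, M:{G} ∩→ {G}; cost 0
[col 5] AGMOPZ: children AZ:{G,T}, GMOP:{G} ∩→ {G}; cost 0
[col 6] AZ: children A:{A}, Z:{T} ∪→ {A,T}; cost 1
[col 6] GP: children G:{A}, P:{C} ∪→ {A,C}; cost 1
[col 6] GOP: children GP:{A,C}, O:{A} ∩→ {A}; cost 0
[col 6] GMOP: children GOP:{A}, M:{C} ∪→ {A,C}; cost 1
[col 6] AGMOPZ: children AZ:{A,T}, GMOP:{A,C} ∩→ {A}; cost 0
[col 7] AZ: children A:{G}, Z:{G} ∩→ {G}; cost 0
[col 7] GP: children G:{C}, P:{G} ∪→ {C,G}; cost 1
[col 7] GOP: children GP:{C,G}, O:{C} ∩→ {C}; cost 0
[col 7] GMOP: children GOP:{C}, M:{A} ∪→ {A,C}; cost 1
[col 7] AGMOPZ: children AZ:{G}, GMOP:{A,C} ∪→ {A,C,G}; cost 1
per-site changes: [3, 3, 3, 3, 4, 3, 3, 3]; total = 25

25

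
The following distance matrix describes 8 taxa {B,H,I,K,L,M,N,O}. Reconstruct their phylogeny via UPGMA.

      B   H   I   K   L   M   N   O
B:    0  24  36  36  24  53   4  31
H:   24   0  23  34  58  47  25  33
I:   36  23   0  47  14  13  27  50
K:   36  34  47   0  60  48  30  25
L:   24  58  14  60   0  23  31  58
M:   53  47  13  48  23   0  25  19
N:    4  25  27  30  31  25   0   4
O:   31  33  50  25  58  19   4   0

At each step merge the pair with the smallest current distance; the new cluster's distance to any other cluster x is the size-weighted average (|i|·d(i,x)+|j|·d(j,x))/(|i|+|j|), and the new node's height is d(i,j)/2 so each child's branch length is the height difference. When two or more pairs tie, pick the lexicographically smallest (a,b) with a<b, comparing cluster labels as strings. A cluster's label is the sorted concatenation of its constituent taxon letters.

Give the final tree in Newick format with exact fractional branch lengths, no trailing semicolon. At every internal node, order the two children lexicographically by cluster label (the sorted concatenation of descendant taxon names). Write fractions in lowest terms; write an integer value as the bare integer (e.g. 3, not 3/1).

1. join B+N (d=4) ⇒ BN; edges |B|=2, |N|=2
  updated: d(BN,H)=49/2, d(BN,I)=63/2, d(BN,K)=33, d(BN,L)=55/2, d(BN,M)=39, d(BN,O)=35/2
2. join I+M (d=13) ⇒ IM; edges |I|=13/2, |M|=13/2
  updated: d(BN,IM)=141/4, d(H,IM)=35, d(IM,K)=95/2, d(IM,L)=37/2, d(IM,O)=69/2
3. join BN+O (d=35/2) ⇒ BNO; edges |BN|=27/4, |O|=35/4
  updated: d(BNO,H)=82/3, d(BNO,IM)=35, d(BNO,K)=91/3, d(BNO,L)=113/3
4. join IM+L (d=37/2) ⇒ ILM; edges |IM|=11/4, |L|=37/4
  updated: d(BNO,ILM)=323/9, d(H,ILM)=128/3, d(ILM,K)=155/3
5. join BNO+H (d=82/3) ⇒ BHNO; edges |BNO|=59/12, |H|=41/3
  updated: d(BHNO,ILM)=451/12, d(BHNO,K)=125/4
6. join BHNO+K (d=125/4) ⇒ BHKNO; edges |BHNO|=47/24, |K|=125/8
  updated: d(BHKNO,ILM)=202/5
7. join BHKNO+ILM (d=202/5) ⇒ BHIKLMNO; edges |BHKNO|=183/40, |ILM|=219/20
final tree: (((((B:2,N:2):27/4,O:35/4):59/12,H:41/3):47/24,K:125/8):183/40,((I:13/2,M:13/2):11/4,L:37/4):219/20)
total length: 11543/120

(((((B:2,N:2):27/4,O:35/4):59/12,H:41/3):47/24,K:125/8):183/40,((I:13/2,M:13/2):11/4,L:37/4):219/20)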